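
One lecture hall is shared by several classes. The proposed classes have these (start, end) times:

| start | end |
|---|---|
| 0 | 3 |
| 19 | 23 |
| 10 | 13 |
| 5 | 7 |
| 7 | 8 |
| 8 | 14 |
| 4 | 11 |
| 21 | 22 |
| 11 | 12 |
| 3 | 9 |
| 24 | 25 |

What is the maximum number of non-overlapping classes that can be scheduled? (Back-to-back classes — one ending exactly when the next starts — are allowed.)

6

Sorted by end: (0,3)  (5,7)  (7,8)  (3,9)  (4,11)  (11,12)  (10,13)  (8,14)  (21,22)  (19,23)  (24,25)
take (0,3); take (5,7); take (7,8); skip (4,11); take (11,12); skip (8,14); take (21,22); take (24,25).
Selected 6 classes.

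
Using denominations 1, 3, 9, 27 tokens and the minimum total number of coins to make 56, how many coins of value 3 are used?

0

56 = 2×27 + 2×1
Count of 3: 0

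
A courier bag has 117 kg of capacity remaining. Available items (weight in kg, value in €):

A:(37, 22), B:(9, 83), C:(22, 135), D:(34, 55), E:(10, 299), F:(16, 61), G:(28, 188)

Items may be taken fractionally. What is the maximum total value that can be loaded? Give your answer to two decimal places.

Greedy by value/weight ratio, highest first.
Ratios (sorted): E 29.90, B 9.22, G 6.71, C 6.14, F 3.81, D 1.62, A 0.59
take E (10 @ 299); take B (9 @ 83); take G (28 @ 188); take C (22 @ 135); take F (16 @ 61); take 32/34 of D → 51.76. Capacity used 117/117.
Total value = 817.76

817.76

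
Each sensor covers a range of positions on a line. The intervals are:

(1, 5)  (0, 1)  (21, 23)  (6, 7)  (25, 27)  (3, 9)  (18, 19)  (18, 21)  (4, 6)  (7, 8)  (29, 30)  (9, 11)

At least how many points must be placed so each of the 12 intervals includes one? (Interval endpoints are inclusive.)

Sort by right endpoint; whenever an interval is uncovered, place a point at its right end.
Sorted: [0,1] [1,5] [4,6] [6,7] [7,8] [3,9] [9,11] [18,19] [18,21] [21,23] [25,27] [29,30]
{[0,1],[1,5]} hit by 1; {[4,6],[6,7]} hit by 6; {[7,8],[3,9]} hit by 8; {[9,11]} hit by 11; {[18,19],[18,21]} hit by 19; {[21,23]} hit by 23; {[25,27]} hit by 27; {[29,30]} hit by 30.
Points: 1, 6, 8, 11, 19, 23, 27, 30 (8 total).

8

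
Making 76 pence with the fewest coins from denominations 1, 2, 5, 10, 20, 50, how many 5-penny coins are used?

76 − 1×50→26 − 1×20→6 − 1×5→1 − 1×1→0
Count of 5: 1

1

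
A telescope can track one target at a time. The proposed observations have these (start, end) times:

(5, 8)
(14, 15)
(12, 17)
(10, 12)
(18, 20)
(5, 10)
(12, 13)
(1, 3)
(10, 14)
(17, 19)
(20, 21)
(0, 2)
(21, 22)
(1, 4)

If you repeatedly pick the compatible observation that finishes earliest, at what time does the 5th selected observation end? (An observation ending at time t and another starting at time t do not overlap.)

Sort by end time and greedily take each interval whose start is ≥ the last chosen end.
Sorted by end: (0,2)  (1,3)  (1,4)  (5,8)  (5,10)  (10,12)  (12,13)  (10,14)  (14,15)  (12,17)  (17,19)  (18,20)  (20,21)  (21,22)
take (0,2); skip (1,4); take (5,8); skip (5,10); take (10,12); take (12,13); skip (10,14); take (14,15); take (17,19); take (20,21); take (21,22).
Selected: (0,2) (5,8) (10,12) (12,13) (14,15) (17,19) (20,21) (21,22)

15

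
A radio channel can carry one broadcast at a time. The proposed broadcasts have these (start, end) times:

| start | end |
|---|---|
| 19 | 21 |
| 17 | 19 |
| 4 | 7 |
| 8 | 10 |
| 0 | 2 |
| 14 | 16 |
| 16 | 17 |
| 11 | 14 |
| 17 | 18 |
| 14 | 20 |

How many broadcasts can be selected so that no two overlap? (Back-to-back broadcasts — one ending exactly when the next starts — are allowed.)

Greedy by earliest finish: after sorting by end time, pick each interval compatible with the last pick.
By end time: (0,2), (4,7), (8,10), (11,14), (14,16), (16,17), (17,18), (17,19), (14,20), (19,21).
Pick (0,2); next start ≥ 2 → (4,7); next start ≥ 7 → (8,10); next start ≥ 10 → (11,14); next start ≥ 14 → (14,16); next start ≥ 16 → (16,17); next start ≥ 17 → (17,18); next start ≥ 18 → (19,21).
Selected 8 broadcasts.

8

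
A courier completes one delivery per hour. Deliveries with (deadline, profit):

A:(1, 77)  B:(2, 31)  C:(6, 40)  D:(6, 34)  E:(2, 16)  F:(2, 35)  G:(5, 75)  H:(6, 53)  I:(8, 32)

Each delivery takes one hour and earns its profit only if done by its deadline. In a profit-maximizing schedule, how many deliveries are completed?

Sort by profit descending; place each in the latest free slot ≤ its deadline.
Profit order: A=77 G=75 H=53 C=40 F=35 D=34 I=32 B=31 E=16
Assign: A→slot 1, G→slot 5, H→slot 6, C→slot 4, F→slot 2, D→slot 3, I→slot 8, B skipped, E skipped.
Slots: [1:A] [2:F] [3:D] [4:C] [5:G] [6:H] [8:I]
7 of 9 scheduled.

7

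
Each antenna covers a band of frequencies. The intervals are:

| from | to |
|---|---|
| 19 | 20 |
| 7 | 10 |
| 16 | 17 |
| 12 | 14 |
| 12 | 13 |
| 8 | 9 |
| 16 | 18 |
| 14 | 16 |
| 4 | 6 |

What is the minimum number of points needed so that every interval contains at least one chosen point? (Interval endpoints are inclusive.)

Sort by right endpoint; whenever an interval is uncovered, place a point at its right end.
By right end: [4,6]  [8,9]  [7,10]  [12,13]  [12,14]  [14,16]  [16,17]  [16,18]  [19,20]
[4,6] uncovered → point at 6; [8,9] uncovered → point at 9; [12,13] uncovered → point at 13; [14,16] uncovered → point at 16; [19,20] uncovered → point at 20.
Points: 6, 9, 13, 16, 20 (5 total).

5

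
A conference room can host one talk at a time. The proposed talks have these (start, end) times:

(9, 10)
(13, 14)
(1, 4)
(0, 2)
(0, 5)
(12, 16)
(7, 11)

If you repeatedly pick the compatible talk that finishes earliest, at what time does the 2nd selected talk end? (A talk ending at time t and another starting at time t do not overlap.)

10

Sorted by end: (0,2)  (1,4)  (0,5)  (9,10)  (7,11)  (13,14)  (12,16)
take (0,2); skip (1,4); skip (0,5); take (9,10); take (13,14).
Selected: (0,2) (9,10) (13,14)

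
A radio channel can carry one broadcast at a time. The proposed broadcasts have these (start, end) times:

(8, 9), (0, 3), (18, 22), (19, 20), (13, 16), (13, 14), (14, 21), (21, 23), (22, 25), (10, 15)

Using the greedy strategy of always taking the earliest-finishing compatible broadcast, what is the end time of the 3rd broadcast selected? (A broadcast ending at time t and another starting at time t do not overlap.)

Sorted by end: (0,3)  (8,9)  (13,14)  (10,15)  (13,16)  (19,20)  (14,21)  (18,22)  (21,23)  (22,25)
take (0,3); take (8,9); take (13,14); take (19,20); take (21,23).
Selected: (0,3) (8,9) (13,14) (19,20) (21,23)

14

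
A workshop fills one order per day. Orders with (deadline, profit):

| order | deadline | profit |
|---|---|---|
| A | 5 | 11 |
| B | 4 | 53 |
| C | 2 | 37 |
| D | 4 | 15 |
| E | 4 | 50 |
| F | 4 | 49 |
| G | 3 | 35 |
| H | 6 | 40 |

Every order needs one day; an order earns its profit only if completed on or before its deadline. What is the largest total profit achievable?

240

Sort by profit descending; place each in the latest free slot ≤ its deadline.
Profit order: B=53 E=50 F=49 H=40 C=37 G=35 D=15 A=11
Assign: B→slot 4, E→slot 3, F→slot 2, H→slot 6, C→slot 1, G skipped, D skipped, A→slot 5.
Slots: [1:C] [2:F] [3:E] [4:B] [5:A] [6:H]
Profit = 37 + 49 + 50 + 53 + 11 + 40 = 240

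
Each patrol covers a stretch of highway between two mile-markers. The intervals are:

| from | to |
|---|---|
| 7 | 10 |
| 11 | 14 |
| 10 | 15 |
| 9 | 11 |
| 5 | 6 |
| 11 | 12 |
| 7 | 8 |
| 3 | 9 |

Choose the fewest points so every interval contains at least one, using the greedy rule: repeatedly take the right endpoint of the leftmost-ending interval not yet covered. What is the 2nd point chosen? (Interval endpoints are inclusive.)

By right end: [5,6]  [7,8]  [3,9]  [7,10]  [9,11]  [11,12]  [11,14]  [10,15]
[5,6] uncovered → point at 6; [7,8] uncovered → point at 8; [9,11] uncovered → point at 11.
Points: 6, 8, 11 (3 total).

8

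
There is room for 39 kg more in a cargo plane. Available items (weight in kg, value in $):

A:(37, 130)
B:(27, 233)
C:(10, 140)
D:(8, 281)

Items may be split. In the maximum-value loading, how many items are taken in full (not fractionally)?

Sort by value per unit weight and fill in that order.
Ratios (sorted): D 35.12, C 14.00, B 8.63, A 3.51
take D (8 @ 281); take C (10 @ 140); take 21/27 of B → 181.22. Capacity used 39/39.
2 item(s) taken whole; one partial (take 21/27 of B).

2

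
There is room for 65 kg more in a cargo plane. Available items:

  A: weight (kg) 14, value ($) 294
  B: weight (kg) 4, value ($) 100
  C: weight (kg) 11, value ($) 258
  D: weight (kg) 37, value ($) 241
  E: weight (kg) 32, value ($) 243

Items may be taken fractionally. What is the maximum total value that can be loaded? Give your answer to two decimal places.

Order: B (100/4=25.00) > C (258/11=23.45) > A (294/14=21.00) > E (243/32=7.59) > D (241/37=6.51)
Fill: take B (4 @ 100) → take C (11 @ 258) → take A (14 @ 294) → take E (32 @ 243) → take 4/37 of D → 26.05; 65/65 used.
Total value = 921.05

921.05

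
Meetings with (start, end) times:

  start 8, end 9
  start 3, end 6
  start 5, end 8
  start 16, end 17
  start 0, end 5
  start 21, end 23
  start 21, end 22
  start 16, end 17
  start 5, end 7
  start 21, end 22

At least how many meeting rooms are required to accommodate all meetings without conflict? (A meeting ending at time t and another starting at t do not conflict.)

3

The answer is the maximum number of intervals overlapping at any instant.
starts: [0, 3, 5, 5, 8, 16, 16, 21, 21, 21]
ends:   [5, 6, 7, 8, 9, 17, 17, 22, 22, 23]
s0→1 s3→2 e5→1 s5→2 s5→3  — peak 3.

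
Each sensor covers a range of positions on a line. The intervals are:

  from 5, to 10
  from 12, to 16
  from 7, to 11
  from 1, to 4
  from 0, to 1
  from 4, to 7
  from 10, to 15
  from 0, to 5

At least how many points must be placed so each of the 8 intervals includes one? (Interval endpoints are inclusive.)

By right end: [0,1]  [1,4]  [0,5]  [4,7]  [5,10]  [7,11]  [10,15]  [12,16]
[0,1] uncovered → point at 1; [4,7] uncovered → point at 7; [10,15] uncovered → point at 15.
Points: 1, 7, 15 (3 total).

3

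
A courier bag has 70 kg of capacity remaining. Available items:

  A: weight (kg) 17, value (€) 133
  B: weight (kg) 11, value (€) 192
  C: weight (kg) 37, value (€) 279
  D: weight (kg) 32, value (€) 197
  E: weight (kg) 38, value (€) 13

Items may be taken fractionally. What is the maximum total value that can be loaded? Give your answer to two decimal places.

634.78

Sort by value per unit weight and fill in that order.
Ratios (sorted): B 17.45, A 7.82, C 7.54, D 6.16, E 0.34
take B (11 @ 192); take A (17 @ 133); take C (37 @ 279); take 5/32 of D → 30.78. Capacity used 70/70.
Total value = 634.78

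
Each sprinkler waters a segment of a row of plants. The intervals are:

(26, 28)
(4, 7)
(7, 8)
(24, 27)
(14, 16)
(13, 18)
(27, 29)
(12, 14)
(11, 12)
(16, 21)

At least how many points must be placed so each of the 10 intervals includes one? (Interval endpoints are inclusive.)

Sorted: [4,7] [7,8] [11,12] [12,14] [14,16] [13,18] [16,21] [24,27] [26,28] [27,29]
{[4,7],[7,8]} hit by 7; {[11,12],[12,14]} hit by 12; {[14,16],[13,18],[16,21]} hit by 16; {[24,27],[26,28],[27,29]} hit by 27.
Points: 7, 12, 16, 27 (4 total).

4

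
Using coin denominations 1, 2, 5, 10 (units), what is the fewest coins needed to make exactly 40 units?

40 = 4×10
Total coins = 4 = 4

4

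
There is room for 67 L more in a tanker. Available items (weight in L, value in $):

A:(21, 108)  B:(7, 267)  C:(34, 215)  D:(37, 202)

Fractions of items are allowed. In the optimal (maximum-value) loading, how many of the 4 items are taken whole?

2

Sort by value per unit weight and fill in that order.
Ratios (sorted): B 38.14, C 6.32, D 5.46, A 5.14
take B (7 @ 267); take C (34 @ 215); take 26/37 of D → 141.95. Capacity used 67/67.
2 item(s) taken whole; one partial (take 26/37 of D).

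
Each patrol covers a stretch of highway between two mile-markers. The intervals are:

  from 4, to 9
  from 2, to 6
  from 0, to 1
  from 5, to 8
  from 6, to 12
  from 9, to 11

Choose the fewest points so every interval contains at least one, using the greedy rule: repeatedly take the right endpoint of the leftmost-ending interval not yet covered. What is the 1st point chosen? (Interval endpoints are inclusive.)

Process intervals by earliest right end; each time one isn't hit yet, stab at its right endpoint.
By right end: [0,1]  [2,6]  [5,8]  [4,9]  [9,11]  [6,12]
[0,1] uncovered → point at 1; [2,6] uncovered → point at 6; [9,11] uncovered → point at 11.
Points: 1, 6, 11 (3 total).

1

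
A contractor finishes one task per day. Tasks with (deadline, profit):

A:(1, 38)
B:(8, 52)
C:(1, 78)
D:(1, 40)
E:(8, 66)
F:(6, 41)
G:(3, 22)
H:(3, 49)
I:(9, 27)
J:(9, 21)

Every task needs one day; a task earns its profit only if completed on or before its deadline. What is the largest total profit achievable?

Take jobs in profit order; each goes to the latest open slot no later than its deadline.
Profit order: C=78 E=66 B=52 H=49 F=41 D=40 A=38 I=27 G=22 J=21
Assign: C→slot 1, E→slot 8, B→slot 7, H→slot 3, F→slot 6, D skipped, A skipped, I→slot 9, G→slot 2, J→slot 5.
Slots: [1:C] [2:G] [3:H] [5:J] [6:F] [7:B] [8:E] [9:I]
Profit = 78 + 22 + 49 + 21 + 41 + 52 + 66 + 27 = 356

356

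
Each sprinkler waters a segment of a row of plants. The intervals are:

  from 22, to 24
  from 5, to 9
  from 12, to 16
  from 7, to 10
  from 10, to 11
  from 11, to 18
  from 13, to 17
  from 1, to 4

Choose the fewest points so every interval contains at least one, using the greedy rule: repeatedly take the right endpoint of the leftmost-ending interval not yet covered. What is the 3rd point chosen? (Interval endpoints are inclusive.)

Sorted: [1,4] [5,9] [7,10] [10,11] [12,16] [13,17] [11,18] [22,24]
{[1,4]} hit by 4; {[5,9],[7,10]} hit by 9; {[10,11]} hit by 11; {[12,16],[13,17],[11,18]} hit by 16; {[22,24]} hit by 24.
Points: 4, 9, 11, 16, 24 (5 total).

11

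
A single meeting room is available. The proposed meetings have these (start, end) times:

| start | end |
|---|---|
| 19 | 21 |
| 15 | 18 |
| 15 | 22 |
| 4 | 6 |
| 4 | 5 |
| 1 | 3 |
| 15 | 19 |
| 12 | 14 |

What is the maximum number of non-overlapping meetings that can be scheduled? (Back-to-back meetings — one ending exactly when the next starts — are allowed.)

5

By end time: (1,3), (4,5), (4,6), (12,14), (15,18), (15,19), (19,21), (15,22).
Pick (1,3); next start ≥ 3 → (4,5); next start ≥ 5 → (12,14); next start ≥ 14 → (15,18); next start ≥ 18 → (19,21).
Selected 5 meetings.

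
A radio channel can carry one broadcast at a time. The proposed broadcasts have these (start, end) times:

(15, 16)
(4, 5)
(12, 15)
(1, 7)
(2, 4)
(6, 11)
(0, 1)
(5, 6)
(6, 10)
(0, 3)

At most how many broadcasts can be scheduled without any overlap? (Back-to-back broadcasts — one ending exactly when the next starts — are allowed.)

Sort by end time and greedily take each interval whose start is ≥ the last chosen end.
Sorted by end: (0,1)  (0,3)  (2,4)  (4,5)  (5,6)  (1,7)  (6,10)  (6,11)  (12,15)  (15,16)
take (0,1); skip (0,3); take (2,4); take (4,5); take (5,6); skip (1,7); take (6,10); take (12,15); take (15,16).
Selected 7 broadcasts.

7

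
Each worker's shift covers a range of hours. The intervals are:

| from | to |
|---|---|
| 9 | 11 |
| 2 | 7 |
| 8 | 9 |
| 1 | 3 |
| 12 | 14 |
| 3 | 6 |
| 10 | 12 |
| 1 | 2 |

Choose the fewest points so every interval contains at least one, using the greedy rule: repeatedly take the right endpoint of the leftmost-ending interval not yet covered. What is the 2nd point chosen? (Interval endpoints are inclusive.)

6

Process intervals by earliest right end; each time one isn't hit yet, stab at its right endpoint.
Sorted: [1,2] [1,3] [3,6] [2,7] [8,9] [9,11] [10,12] [12,14]
{[1,2],[1,3]} hit by 2; {[3,6],[2,7]} hit by 6; {[8,9],[9,11]} hit by 9; {[10,12],[12,14]} hit by 12.
Points: 2, 6, 9, 12 (4 total).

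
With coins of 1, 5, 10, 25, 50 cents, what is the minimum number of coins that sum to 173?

8

173 − 3×50→23 − 2×10→3 − 3×1→0
Total coins = 3 + 2 + 3 = 8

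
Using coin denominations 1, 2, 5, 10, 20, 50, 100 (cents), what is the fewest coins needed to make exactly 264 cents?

264 = 2×100 + 1×50 + 1×10 + 2×2
Total coins = 2 + 1 + 1 + 2 = 6

6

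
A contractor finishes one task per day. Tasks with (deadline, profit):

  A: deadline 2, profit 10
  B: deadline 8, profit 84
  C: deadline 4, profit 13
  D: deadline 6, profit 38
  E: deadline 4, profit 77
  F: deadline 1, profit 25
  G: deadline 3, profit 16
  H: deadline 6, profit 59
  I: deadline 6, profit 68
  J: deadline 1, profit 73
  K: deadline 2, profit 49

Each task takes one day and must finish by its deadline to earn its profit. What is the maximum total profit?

Sort by profit descending; place each in the latest free slot ≤ its deadline.
By profit: B(d8,84), E(d4,77), J(d1,73), I(d6,68), H(d6,59), K(d2,49), D(d6,38), F(d1,25), G(d3,16), C(d4,13), A(d2,10)
B→slot 8; E→slot 4; J→slot 1; I→slot 6; H→slot 5; K→slot 2; D→slot 3; F skipped; G skipped; C skipped; A skipped.
Profit = 73 + 49 + 38 + 77 + 59 + 68 + 84 = 448

448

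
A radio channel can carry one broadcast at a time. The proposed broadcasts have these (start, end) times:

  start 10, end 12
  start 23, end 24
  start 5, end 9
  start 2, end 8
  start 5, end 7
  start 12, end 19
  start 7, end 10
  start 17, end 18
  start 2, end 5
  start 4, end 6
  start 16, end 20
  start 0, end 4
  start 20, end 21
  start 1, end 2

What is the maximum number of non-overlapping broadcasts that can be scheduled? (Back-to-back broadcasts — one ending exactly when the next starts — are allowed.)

By end time: (1,2), (0,4), (2,5), (4,6), (5,7), (2,8), (5,9), (7,10), (10,12), (17,18), (12,19), (16,20), (20,21), (23,24).
Pick (1,2); next start ≥ 2 → (2,5); next start ≥ 5 → (5,7); next start ≥ 7 → (7,10); next start ≥ 10 → (10,12); next start ≥ 12 → (17,18); next start ≥ 18 → (20,21); next start ≥ 21 → (23,24).
Selected 8 broadcasts.

8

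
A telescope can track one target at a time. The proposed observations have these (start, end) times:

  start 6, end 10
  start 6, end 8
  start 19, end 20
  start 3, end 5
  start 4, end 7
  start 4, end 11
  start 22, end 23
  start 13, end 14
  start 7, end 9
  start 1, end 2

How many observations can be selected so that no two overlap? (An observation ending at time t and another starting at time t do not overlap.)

Sorted by end: (1,2)  (3,5)  (4,7)  (6,8)  (7,9)  (6,10)  (4,11)  (13,14)  (19,20)  (22,23)
take (1,2); take (3,5); take (6,8); skip (4,11); take (13,14); take (19,20); take (22,23).
Selected 6 observations.

6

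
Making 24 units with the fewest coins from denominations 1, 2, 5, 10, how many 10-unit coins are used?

Greedy: take as many of the largest coin as possible, then repeat with the remainder.
24 = 2×10 + 2×2
Count of 10: 2

2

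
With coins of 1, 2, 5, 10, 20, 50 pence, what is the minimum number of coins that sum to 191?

Use the largest denomination that fits, subtract, and repeat.
191 = 3×50 + 2×20 + 1×1
Total coins = 3 + 2 + 1 = 6

6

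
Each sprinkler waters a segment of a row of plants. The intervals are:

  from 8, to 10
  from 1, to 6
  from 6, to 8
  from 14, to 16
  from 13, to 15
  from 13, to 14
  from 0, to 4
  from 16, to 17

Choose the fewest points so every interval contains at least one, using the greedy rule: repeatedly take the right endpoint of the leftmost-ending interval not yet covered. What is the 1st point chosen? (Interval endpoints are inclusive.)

Process intervals by earliest right end; each time one isn't hit yet, stab at its right endpoint.
By right end: [0,4]  [1,6]  [6,8]  [8,10]  [13,14]  [13,15]  [14,16]  [16,17]
[0,4] uncovered → point at 4; [6,8] uncovered → point at 8; [13,14] uncovered → point at 14; [16,17] uncovered → point at 17.
Points: 4, 8, 14, 17 (4 total).

4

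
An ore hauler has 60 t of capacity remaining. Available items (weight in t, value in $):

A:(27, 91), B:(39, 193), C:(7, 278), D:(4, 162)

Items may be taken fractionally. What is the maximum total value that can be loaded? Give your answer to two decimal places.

Order: D (162/4=40.50) > C (278/7=39.71) > B (193/39=4.95) > A (91/27=3.37)
Fill: take D (4 @ 162) → take C (7 @ 278) → take B (39 @ 193) → take 10/27 of A → 33.70; 60/60 used.
Total value = 666.70

666.70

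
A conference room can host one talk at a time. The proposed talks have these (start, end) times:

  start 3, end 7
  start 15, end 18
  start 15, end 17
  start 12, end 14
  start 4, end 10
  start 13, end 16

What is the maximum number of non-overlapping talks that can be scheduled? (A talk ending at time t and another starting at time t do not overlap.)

Order by finish time; keep every interval that doesn't clash with the previous kept one.
Sorted by end: (3,7)  (4,10)  (12,14)  (13,16)  (15,17)  (15,18)
take (3,7); take (12,14); take (15,17); skip (15,18).
Selected 3 talks.

3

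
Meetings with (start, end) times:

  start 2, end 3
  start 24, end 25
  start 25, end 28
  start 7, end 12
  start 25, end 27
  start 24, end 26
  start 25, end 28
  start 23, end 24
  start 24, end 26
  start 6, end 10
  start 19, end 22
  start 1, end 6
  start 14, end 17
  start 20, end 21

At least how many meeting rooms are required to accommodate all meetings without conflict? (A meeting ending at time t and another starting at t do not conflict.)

5

The answer is the maximum number of intervals overlapping at any instant.
starts: [1, 2, 6, 7, 14, 19, 20, 23, 24, 24, 24, 25, 25, 25]
ends:   [3, 6, 10, 12, 17, 21, 22, 24, 25, 26, 26, 27, 28, 28]
s1→1 s2→2 e3→1 e6→0 s6→1 s7→2 e10→1 e12→0 s14→1 e17→0 s19→1 s20→2 e21→1 e22→0 s23→1 e24→0 s24→1 s24→2 s24→3 e25→2 s25→3 s25→4 s25→5  — peak 5.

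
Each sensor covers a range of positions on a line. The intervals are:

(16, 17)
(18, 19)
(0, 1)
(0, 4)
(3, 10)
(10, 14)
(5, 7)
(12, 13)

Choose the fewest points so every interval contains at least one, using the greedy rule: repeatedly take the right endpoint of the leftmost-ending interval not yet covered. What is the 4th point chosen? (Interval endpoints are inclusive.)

17

Process intervals by earliest right end; each time one isn't hit yet, stab at its right endpoint.
Sorted: [0,1] [0,4] [5,7] [3,10] [12,13] [10,14] [16,17] [18,19]
{[0,1],[0,4]} hit by 1; {[5,7],[3,10]} hit by 7; {[12,13],[10,14]} hit by 13; {[16,17]} hit by 17; {[18,19]} hit by 19.
Points: 1, 7, 13, 17, 19 (5 total).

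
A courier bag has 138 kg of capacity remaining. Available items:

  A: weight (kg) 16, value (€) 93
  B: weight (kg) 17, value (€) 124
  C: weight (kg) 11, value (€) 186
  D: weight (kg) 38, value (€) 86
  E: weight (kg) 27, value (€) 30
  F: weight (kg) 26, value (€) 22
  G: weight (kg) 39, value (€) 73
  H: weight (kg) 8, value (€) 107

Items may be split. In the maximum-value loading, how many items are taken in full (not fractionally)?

Sort by value per unit weight and fill in that order.
Order: C (186/11=16.91) > H (107/8=13.38) > B (124/17=7.29) > A (93/16=5.81) > D (86/38=2.26) > G (73/39=1.87) > E (30/27=1.11) > F (22/26=0.85)
Fill: take C (11 @ 186) → take H (8 @ 107) → take B (17 @ 124) → take A (16 @ 93) → take D (38 @ 86) → take G (39 @ 73) → take 9/27 of E → 10.00; 138/138 used.
6 item(s) taken whole; one partial (take 9/27 of E).

6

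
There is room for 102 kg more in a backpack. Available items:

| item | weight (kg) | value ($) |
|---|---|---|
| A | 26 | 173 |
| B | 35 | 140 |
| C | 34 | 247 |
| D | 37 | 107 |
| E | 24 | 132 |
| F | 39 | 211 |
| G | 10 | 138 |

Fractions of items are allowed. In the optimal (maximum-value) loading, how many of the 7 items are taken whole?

4

Sort by value per unit weight and fill in that order.
Order: G (138/10=13.80) > C (247/34=7.26) > A (173/26=6.65) > E (132/24=5.50) > F (211/39=5.41) > B (140/35=4.00) > D (107/37=2.89)
Fill: take G (10 @ 138) → take C (34 @ 247) → take A (26 @ 173) → take E (24 @ 132) → take 8/39 of F → 43.28; 102/102 used.
4 item(s) taken whole; one partial (take 8/39 of F).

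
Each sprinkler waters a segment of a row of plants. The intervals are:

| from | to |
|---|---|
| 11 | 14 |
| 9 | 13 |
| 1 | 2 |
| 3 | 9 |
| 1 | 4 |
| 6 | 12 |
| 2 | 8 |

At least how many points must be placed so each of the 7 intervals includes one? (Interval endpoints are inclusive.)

3

Process intervals by earliest right end; each time one isn't hit yet, stab at its right endpoint.
Sorted: [1,2] [1,4] [2,8] [3,9] [6,12] [9,13] [11,14]
{[1,2],[1,4],[2,8]} hit by 2; {[3,9],[6,12],[9,13]} hit by 9; {[11,14]} hit by 14.
Points: 2, 9, 14 (3 total).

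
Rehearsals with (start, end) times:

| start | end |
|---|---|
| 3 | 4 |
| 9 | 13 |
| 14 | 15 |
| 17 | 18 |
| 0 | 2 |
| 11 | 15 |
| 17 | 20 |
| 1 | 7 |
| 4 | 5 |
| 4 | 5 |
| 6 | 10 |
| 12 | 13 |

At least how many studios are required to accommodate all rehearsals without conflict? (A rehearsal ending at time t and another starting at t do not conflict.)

Count concurrent intervals with a sweep; the peak is the room count.
Events (time:±→running): 0:+→1 1:+→2 2:-→1 3:+→2 4:-→1 4:+→2 4:+→3 … peak 3.

3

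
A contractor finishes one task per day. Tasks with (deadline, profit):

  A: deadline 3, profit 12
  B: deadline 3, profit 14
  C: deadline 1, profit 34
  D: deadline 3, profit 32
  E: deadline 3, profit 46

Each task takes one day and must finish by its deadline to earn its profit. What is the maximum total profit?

Profit order: E=46 C=34 D=32 B=14 A=12
Assign: E→slot 3, C→slot 1, D→slot 2, B skipped, A skipped.
Slots: [1:C] [2:D] [3:E]
Profit = 34 + 32 + 46 = 112

112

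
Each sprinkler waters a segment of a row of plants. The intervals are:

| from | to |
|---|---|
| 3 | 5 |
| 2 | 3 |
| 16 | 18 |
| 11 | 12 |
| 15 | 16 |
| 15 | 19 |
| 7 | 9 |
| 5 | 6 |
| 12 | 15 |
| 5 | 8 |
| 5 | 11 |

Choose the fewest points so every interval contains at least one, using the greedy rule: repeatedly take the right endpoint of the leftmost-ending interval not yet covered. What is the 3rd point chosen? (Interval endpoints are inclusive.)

9

Sorted: [2,3] [3,5] [5,6] [5,8] [7,9] [5,11] [11,12] [12,15] [15,16] [16,18] [15,19]
{[2,3],[3,5]} hit by 3; {[5,6],[5,8]} hit by 6; {[7,9],[5,11]} hit by 9; {[11,12],[12,15]} hit by 12; {[15,16],[16,18],[15,19]} hit by 16.
Points: 3, 6, 9, 12, 16 (5 total).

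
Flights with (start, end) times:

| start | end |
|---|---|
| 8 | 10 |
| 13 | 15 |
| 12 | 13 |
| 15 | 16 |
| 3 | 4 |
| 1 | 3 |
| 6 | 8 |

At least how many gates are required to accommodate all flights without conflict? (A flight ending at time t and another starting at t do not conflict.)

1

Events (time:±→running): 1:+→1 … peak 1.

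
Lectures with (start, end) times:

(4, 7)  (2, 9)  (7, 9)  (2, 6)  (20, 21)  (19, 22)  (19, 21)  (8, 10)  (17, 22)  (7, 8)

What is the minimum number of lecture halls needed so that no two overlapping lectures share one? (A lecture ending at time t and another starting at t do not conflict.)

4

Events (time:±→running): 2:+→1 2:+→2 4:+→3 6:-→2 7:-→1 7:+→2 7:+→3 8:-→2 8:+→3 9:-→2 9:-→1 10:-→0 17:+→1 19:+→2 19:+→3 20:+→4 … peak 4.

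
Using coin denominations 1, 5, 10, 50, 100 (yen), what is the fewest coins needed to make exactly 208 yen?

6

208 = 2×100 + 1×5 + 3×1
Total coins = 2 + 1 + 3 = 6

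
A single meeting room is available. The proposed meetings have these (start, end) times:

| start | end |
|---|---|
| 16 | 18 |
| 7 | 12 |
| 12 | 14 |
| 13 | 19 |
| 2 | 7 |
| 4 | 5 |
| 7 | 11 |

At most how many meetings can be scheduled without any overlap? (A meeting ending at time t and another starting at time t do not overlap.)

4

Sort by end time and greedily take each interval whose start is ≥ the last chosen end.
By end time: (4,5), (2,7), (7,11), (7,12), (12,14), (16,18), (13,19).
Pick (4,5); next start ≥ 5 → (7,11); next start ≥ 11 → (12,14); next start ≥ 14 → (16,18).
Selected 4 meetings.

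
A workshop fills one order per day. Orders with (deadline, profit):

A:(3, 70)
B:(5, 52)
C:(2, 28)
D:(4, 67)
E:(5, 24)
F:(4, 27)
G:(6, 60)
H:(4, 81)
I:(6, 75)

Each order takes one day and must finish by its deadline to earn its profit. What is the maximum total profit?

Sort by profit descending; place each in the latest free slot ≤ its deadline.
By profit: H(d4,81), I(d6,75), A(d3,70), D(d4,67), G(d6,60), B(d5,52), C(d2,28), F(d4,27), E(d5,24)
H→slot 4; I→slot 6; A→slot 3; D→slot 2; G→slot 5; B→slot 1; C skipped; F skipped; E skipped.
Profit = 52 + 67 + 70 + 81 + 60 + 75 = 405

405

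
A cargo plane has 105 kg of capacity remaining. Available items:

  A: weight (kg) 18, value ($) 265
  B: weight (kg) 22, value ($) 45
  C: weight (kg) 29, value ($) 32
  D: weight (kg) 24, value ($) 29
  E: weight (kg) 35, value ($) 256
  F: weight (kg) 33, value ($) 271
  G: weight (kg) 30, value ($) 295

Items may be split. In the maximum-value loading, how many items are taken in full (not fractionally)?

3

Ratios (sorted): A 14.72, G 9.83, F 8.21, E 7.31, B 2.05, D 1.21, C 1.10
take A (18 @ 265); take G (30 @ 295); take F (33 @ 271); take 24/35 of E → 175.54. Capacity used 105/105.
3 item(s) taken whole; one partial (take 24/35 of E).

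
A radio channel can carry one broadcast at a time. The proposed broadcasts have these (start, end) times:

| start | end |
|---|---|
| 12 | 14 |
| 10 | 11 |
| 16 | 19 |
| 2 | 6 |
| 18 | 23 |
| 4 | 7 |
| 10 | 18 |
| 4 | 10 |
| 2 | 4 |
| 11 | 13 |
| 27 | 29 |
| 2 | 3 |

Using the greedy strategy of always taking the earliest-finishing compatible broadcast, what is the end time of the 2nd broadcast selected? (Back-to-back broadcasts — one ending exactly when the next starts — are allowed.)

7

Sorted by end: (2,3)  (2,4)  (2,6)  (4,7)  (4,10)  (10,11)  (11,13)  (12,14)  (10,18)  (16,19)  (18,23)  (27,29)
take (2,3); skip (2,4); take (4,7); take (10,11); take (11,13); skip (12,14); take (16,19); take (27,29).
Selected: (2,3) (4,7) (10,11) (11,13) (16,19) (27,29)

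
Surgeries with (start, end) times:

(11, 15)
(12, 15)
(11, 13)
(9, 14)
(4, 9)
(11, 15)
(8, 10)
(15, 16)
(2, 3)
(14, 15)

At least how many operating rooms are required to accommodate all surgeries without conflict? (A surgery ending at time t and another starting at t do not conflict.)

Events (time:±→running): 2:+→1 3:-→0 4:+→1 8:+→2 9:-→1 9:+→2 10:-→1 11:+→2 11:+→3 11:+→4 12:+→5 … peak 5.

5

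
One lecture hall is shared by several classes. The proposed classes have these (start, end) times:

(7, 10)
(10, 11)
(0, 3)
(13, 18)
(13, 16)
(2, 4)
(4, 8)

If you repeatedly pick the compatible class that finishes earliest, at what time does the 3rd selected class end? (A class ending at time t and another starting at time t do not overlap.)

Sort by end time and greedily take each interval whose start is ≥ the last chosen end.
By end time: (0,3), (2,4), (4,8), (7,10), (10,11), (13,16), (13,18).
Pick (0,3); next start ≥ 3 → (4,8); next start ≥ 8 → (10,11); next start ≥ 11 → (13,16).
Selected: (0,3) (4,8) (10,11) (13,16)

11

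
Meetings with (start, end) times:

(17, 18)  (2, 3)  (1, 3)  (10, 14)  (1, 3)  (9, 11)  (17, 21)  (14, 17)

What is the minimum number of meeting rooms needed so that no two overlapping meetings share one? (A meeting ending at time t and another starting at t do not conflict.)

Events (time:±→running): 1:+→1 1:+→2 2:+→3 … peak 3.

3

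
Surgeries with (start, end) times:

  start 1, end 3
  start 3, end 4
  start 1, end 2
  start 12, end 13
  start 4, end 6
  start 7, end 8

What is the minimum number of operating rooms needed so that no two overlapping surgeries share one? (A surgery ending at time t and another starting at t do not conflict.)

starts: [1, 1, 3, 4, 7, 12]
ends:   [2, 3, 4, 6, 8, 13]
s1→1 s1→2  — peak 2.

2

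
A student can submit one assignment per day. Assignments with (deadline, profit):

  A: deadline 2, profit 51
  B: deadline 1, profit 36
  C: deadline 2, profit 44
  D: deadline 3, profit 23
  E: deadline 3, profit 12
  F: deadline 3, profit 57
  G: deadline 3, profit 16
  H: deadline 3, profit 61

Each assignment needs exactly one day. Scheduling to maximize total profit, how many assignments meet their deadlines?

3

Profit order: H=61 F=57 A=51 C=44 B=36 D=23 G=16 E=12
Assign: H→slot 3, F→slot 2, A→slot 1, C skipped, B skipped, D skipped, G skipped, E skipped.
Slots: [1:A] [2:F] [3:H]
3 of 8 scheduled.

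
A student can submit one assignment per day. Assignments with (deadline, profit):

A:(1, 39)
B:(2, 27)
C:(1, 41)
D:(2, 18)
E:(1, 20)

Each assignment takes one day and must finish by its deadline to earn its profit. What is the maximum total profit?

68

By profit: C(d1,41), A(d1,39), B(d2,27), E(d1,20), D(d2,18)
C→slot 1; A skipped; B→slot 2; E skipped; D skipped.
Profit = 41 + 27 = 68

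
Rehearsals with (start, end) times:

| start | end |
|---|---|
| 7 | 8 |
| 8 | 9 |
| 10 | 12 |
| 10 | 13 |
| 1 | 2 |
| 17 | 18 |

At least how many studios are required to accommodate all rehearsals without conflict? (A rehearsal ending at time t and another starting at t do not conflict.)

2

The answer is the maximum number of intervals overlapping at any instant.
starts: [1, 7, 8, 10, 10, 17]
ends:   [2, 8, 9, 12, 13, 18]
s1→1 e2→0 s7→1 e8→0 s8→1 e9→0 s10→1 s10→2  — peak 2.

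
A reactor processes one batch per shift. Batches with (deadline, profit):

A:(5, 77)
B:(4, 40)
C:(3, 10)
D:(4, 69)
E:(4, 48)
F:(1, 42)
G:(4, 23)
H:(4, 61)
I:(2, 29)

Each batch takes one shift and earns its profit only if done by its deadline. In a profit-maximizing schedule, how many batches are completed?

5

Profit order: A=77 D=69 H=61 E=48 F=42 B=40 I=29 G=23 C=10
Assign: A→slot 5, D→slot 4, H→slot 3, E→slot 2, F→slot 1, B skipped, I skipped, G skipped, C skipped.
Slots: [1:F] [2:E] [3:H] [4:D] [5:A]
5 of 9 scheduled.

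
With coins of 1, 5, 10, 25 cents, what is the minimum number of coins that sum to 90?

Use the largest denomination that fits, subtract, and repeat.
90 = 3×25 + 1×10 + 1×5
Total coins = 3 + 1 + 1 = 5

5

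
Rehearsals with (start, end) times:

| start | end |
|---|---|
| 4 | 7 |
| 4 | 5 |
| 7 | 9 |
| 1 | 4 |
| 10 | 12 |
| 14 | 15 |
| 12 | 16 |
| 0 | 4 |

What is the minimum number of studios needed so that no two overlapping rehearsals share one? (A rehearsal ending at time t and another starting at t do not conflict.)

starts: [0, 1, 4, 4, 7, 10, 12, 14]
ends:   [4, 4, 5, 7, 9, 12, 15, 16]
s0→1 s1→2  — peak 2.

2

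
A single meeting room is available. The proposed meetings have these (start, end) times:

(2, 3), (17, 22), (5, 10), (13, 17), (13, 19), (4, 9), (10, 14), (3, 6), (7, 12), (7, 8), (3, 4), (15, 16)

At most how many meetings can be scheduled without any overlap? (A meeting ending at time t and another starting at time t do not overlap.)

6

Order by finish time; keep every interval that doesn't clash with the previous kept one.
Sorted by end: (2,3)  (3,4)  (3,6)  (7,8)  (4,9)  (5,10)  (7,12)  (10,14)  (15,16)  (13,17)  (13,19)  (17,22)
take (2,3); take (3,4); take (7,8); take (10,14); take (15,16); take (17,22).
Selected 6 meetings.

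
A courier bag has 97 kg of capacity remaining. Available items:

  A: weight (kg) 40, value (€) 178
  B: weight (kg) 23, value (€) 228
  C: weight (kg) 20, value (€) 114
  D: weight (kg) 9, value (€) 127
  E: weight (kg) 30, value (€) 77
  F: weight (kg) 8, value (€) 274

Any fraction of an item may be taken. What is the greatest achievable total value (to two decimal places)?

907.65

Greedy by value/weight ratio, highest first.
Ratios (sorted): F 34.25, D 14.11, B 9.91, C 5.70, A 4.45, E 2.57
take F (8 @ 274); take D (9 @ 127); take B (23 @ 228); take C (20 @ 114); take 37/40 of A → 164.65. Capacity used 97/97.
Total value = 907.65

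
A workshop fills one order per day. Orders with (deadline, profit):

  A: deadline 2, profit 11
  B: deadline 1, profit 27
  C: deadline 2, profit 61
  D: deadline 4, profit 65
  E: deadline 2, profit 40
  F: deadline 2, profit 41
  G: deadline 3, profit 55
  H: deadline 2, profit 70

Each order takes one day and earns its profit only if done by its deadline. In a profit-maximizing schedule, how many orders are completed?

4

Take jobs in profit order; each goes to the latest open slot no later than its deadline.
Profit order: H=70 D=65 C=61 G=55 F=41 E=40 B=27 A=11
Assign: H→slot 2, D→slot 4, C→slot 1, G→slot 3, F skipped, E skipped, B skipped, A skipped.
Slots: [1:C] [2:H] [3:G] [4:D]
4 of 8 scheduled.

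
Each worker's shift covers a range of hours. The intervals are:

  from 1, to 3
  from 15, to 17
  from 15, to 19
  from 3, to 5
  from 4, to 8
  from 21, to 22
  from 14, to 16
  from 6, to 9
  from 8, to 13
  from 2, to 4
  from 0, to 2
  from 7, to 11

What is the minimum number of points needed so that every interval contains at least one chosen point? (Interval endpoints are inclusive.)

5

By right end: [0,2]  [1,3]  [2,4]  [3,5]  [4,8]  [6,9]  [7,11]  [8,13]  [14,16]  [15,17]  [15,19]  [21,22]
[0,2] uncovered → point at 2; [3,5] uncovered → point at 5; [6,9] uncovered → point at 9; [14,16] uncovered → point at 16; [21,22] uncovered → point at 22.
Points: 2, 5, 9, 16, 22 (5 total).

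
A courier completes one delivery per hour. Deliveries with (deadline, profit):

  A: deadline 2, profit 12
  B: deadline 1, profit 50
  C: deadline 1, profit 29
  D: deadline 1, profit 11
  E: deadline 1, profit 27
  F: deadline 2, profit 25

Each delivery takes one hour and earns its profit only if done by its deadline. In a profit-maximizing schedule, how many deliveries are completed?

2

Sort by profit descending; place each in the latest free slot ≤ its deadline.
By profit: B(d1,50), C(d1,29), E(d1,27), F(d2,25), A(d2,12), D(d1,11)
B→slot 1; C skipped; E skipped; F→slot 2; A skipped; D skipped.
2 of 6 scheduled.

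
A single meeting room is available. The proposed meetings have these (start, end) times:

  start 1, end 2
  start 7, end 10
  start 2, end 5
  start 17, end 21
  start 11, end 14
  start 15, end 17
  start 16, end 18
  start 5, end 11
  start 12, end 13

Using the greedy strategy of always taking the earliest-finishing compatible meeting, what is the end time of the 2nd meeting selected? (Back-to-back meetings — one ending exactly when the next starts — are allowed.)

Greedy by earliest finish: after sorting by end time, pick each interval compatible with the last pick.
By end time: (1,2), (2,5), (7,10), (5,11), (12,13), (11,14), (15,17), (16,18), (17,21).
Pick (1,2); next start ≥ 2 → (2,5); next start ≥ 5 → (7,10); next start ≥ 10 → (12,13); next start ≥ 13 → (15,17); next start ≥ 17 → (17,21).
Selected: (1,2) (2,5) (7,10) (12,13) (15,17) (17,21)

5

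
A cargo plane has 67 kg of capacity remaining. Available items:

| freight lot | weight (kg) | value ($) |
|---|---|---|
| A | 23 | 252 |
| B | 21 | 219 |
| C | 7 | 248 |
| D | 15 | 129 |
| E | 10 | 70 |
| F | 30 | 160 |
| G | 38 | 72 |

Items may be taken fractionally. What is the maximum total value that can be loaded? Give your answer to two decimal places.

Sort by value per unit weight and fill in that order.
Order: C (248/7=35.43) > A (252/23=10.96) > B (219/21=10.43) > D (129/15=8.60) > E (70/10=7.00) > F (160/30=5.33) > G (72/38=1.89)
Fill: take C (7 @ 248) → take A (23 @ 252) → take B (21 @ 219) → take D (15 @ 129) → take 1/10 of E → 7.00; 67/67 used.
Total value = 855.00

855.00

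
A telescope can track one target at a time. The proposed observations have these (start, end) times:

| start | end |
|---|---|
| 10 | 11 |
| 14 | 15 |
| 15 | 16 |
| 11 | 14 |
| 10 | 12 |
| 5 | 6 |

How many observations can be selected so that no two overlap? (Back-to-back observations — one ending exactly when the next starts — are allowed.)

By end time: (5,6), (10,11), (10,12), (11,14), (14,15), (15,16).
Pick (5,6); next start ≥ 6 → (10,11); next start ≥ 11 → (11,14); next start ≥ 14 → (14,15); next start ≥ 15 → (15,16).
Selected 5 observations.

5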